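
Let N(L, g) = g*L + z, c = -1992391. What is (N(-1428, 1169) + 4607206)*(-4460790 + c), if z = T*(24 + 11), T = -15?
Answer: -18955244757169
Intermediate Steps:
z = -525 (z = -15*(24 + 11) = -15*35 = -525)
N(L, g) = -525 + L*g (N(L, g) = g*L - 525 = L*g - 525 = -525 + L*g)
(N(-1428, 1169) + 4607206)*(-4460790 + c) = ((-525 - 1428*1169) + 4607206)*(-4460790 - 1992391) = ((-525 - 1669332) + 4607206)*(-6453181) = (-1669857 + 4607206)*(-6453181) = 2937349*(-6453181) = -18955244757169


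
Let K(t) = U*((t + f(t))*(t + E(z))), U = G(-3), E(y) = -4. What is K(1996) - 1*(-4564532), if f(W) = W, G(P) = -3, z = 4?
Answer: -19291660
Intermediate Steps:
U = -3
K(t) = -6*t*(-4 + t) (K(t) = -3*(t + t)*(t - 4) = -3*2*t*(-4 + t) = -6*t*(-4 + t))
K(1996) - 1*(-4564532) = 6*1996*(4 - 1*1996) - 1*(-4564532) = 6*1996*(4 - 1996) + 4564532 = 6*1996*(-1992) + 4564532 = -23856192 + 4564532 = -19291660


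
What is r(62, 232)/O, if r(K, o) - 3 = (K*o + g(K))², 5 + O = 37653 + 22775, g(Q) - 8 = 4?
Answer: 207244819/60423 ≈ 3429.9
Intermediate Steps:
g(Q) = 12 (g(Q) = 8 + 4 = 12)
O = 60423 (O = -5 + (37653 + 22775) = -5 + 60428 = 60423)
r(K, o) = 3 + (12 + K*o)² (r(K, o) = 3 + (K*o + 12)² = 3 + (12 + K*o)²)
r(62, 232)/O = (3 + (12 + 62*232)²)/60423 = (3 + (12 + 14384)²)*(1/60423) = (3 + 14396²)*(1/60423) = (3 + 207244816)*(1/60423) = 207244819*(1/60423) = 207244819/60423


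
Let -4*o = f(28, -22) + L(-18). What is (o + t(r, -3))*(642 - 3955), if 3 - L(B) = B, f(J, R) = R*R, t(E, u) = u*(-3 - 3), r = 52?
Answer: 1434529/4 ≈ 3.5863e+5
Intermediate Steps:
t(E, u) = -6*u (t(E, u) = u*(-6) = -6*u)
f(J, R) = R²
L(B) = 3 - B
o = -505/4 (o = -((-22)² + (3 - 1*(-18)))/4 = -(484 + (3 + 18))/4 = -(484 + 21)/4 = -¼*505 = -505/4 ≈ -126.25)
(o + t(r, -3))*(642 - 3955) = (-505/4 - 6*(-3))*(642 - 3955) = (-505/4 + 18)*(-3313) = -433/4*(-3313) = 1434529/4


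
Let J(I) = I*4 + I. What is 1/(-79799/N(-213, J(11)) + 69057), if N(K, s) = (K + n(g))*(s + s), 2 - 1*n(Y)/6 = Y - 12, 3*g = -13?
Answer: 11330/782495609 ≈ 1.4479e-5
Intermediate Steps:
g = -13/3 (g = (⅓)*(-13) = -13/3 ≈ -4.3333)
n(Y) = 84 - 6*Y (n(Y) = 12 - 6*(Y - 12) = 12 - 6*(-12 + Y) = 12 + (72 - 6*Y) = 84 - 6*Y)
J(I) = 5*I (J(I) = 4*I + I = 5*I)
N(K, s) = 2*s*(110 + K) (N(K, s) = (K + (84 - 6*(-13/3)))*(s + s) = (K + (84 + 26))*(2*s) = (K + 110)*(2*s) = (110 + K)*(2*s) = 2*s*(110 + K))
1/(-79799/N(-213, J(11)) + 69057) = 1/(-79799*1/(110*(110 - 213)) + 69057) = 1/(-79799/(2*55*(-103)) + 69057) = 1/(-79799/(-11330) + 69057) = 1/(-79799*(-1/11330) + 69057) = 1/(79799/11330 + 69057) = 1/(782495609/11330) = 11330/782495609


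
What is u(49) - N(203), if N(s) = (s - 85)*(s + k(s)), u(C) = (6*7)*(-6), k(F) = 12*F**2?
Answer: -58376150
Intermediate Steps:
u(C) = -252 (u(C) = 42*(-6) = -252)
N(s) = (-85 + s)*(s + 12*s**2) (N(s) = (s - 85)*(s + 12*s**2) = (-85 + s)*(s + 12*s**2))
u(49) - N(203) = -252 - 203*(-85 - 1019*203 + 12*203**2) = -252 - 203*(-85 - 206857 + 12*41209) = -252 - 203*(-85 - 206857 + 494508) = -252 - 203*287566 = -252 - 1*58375898 = -252 - 58375898 = -58376150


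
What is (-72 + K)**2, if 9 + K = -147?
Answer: 51984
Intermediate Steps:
K = -156 (K = -9 - 147 = -156)
(-72 + K)**2 = (-72 - 156)**2 = (-228)**2 = 51984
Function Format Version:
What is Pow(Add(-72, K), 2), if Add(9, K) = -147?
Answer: 51984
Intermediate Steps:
K = -156 (K = Add(-9, -147) = -156)
Pow(Add(-72, K), 2) = Pow(Add(-72, -156), 2) = Pow(-228, 2) = 51984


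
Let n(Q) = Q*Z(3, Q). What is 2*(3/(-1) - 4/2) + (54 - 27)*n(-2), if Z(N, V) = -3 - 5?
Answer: 422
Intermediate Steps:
Z(N, V) = -8
n(Q) = -8*Q (n(Q) = Q*(-8) = -8*Q)
2*(3/(-1) - 4/2) + (54 - 27)*n(-2) = 2*(3/(-1) - 4/2) + (54 - 27)*(-8*(-2)) = 2*(3*(-1) - 4*½) + 27*16 = 2*(-3 - 2) + 432 = 2*(-5) + 432 = -10 + 432 = 422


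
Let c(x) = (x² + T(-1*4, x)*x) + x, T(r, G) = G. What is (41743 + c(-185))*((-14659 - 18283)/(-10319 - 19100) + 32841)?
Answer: 8175983443736/2263 ≈ 3.6129e+9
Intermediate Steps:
c(x) = x + 2*x² (c(x) = (x² + x*x) + x = (x² + x²) + x = 2*x² + x = x + 2*x²)
(41743 + c(-185))*((-14659 - 18283)/(-10319 - 19100) + 32841) = (41743 - 185*(1 + 2*(-185)))*((-14659 - 18283)/(-10319 - 19100) + 32841) = (41743 - 185*(1 - 370))*(-32942/(-29419) + 32841) = (41743 - 185*(-369))*(-32942*(-1/29419) + 32841) = (41743 + 68265)*(2534/2263 + 32841) = 110008*(74321717/2263) = 8175983443736/2263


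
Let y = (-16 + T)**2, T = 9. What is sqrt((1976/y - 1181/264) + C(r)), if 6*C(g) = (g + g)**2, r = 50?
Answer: sqrt(161507830)/308 ≈ 41.262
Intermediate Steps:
y = 49 (y = (-16 + 9)**2 = (-7)**2 = 49)
C(g) = 2*g**2/3 (C(g) = (g + g)**2/6 = (2*g)**2/6 = (4*g**2)/6 = 2*g**2/3)
sqrt((1976/y - 1181/264) + C(r)) = sqrt((1976/49 - 1181/264) + (2/3)*50**2) = sqrt((1976*(1/49) - 1181*1/264) + (2/3)*2500) = sqrt((1976/49 - 1181/264) + 5000/3) = sqrt(463795/12936 + 5000/3) = sqrt(7341265/4312) = sqrt(161507830)/308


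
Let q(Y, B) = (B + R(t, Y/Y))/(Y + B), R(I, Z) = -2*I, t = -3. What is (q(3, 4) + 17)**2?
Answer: 16641/49 ≈ 339.61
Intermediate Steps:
q(Y, B) = (6 + B)/(B + Y) (q(Y, B) = (B - 2*(-3))/(Y + B) = (B + 6)/(B + Y) = (6 + B)/(B + Y))
(q(3, 4) + 17)**2 = ((6 + 4)/(4 + 3) + 17)**2 = (10/7 + 17)**2 = (129/7)**2 = 16641/49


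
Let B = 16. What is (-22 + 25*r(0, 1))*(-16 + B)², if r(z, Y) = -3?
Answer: 0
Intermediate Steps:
(-22 + 25*r(0, 1))*(-16 + B)² = (-22 + 25*(-3))*(-16 + 16)² = (-22 - 75)*0² = -97*0 = 0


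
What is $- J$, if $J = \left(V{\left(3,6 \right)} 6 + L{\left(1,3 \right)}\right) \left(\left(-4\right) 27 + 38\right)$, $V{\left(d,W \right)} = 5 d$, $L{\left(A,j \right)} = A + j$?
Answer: $6580$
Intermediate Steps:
$J = -6580$ ($J = \left(5 \cdot 3 \cdot 6 + \left(1 + 3\right)\right) \left(\left(-4\right) 27 + 38\right) = \left(15 \cdot 6 + 4\right) \left(-108 + 38\right) = \left(90 + 4\right) \left(-70\right) = 94 \left(-70\right) = -6580$)
$- J = \left(-1\right) \left(-6580\right) = 6580$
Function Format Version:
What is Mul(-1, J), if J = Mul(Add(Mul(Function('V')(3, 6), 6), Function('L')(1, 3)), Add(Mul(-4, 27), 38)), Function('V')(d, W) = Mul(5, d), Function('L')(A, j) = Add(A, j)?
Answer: 6580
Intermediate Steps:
J = -6580 (J = Mul(Add(Mul(Mul(5, 3), 6), Add(1, 3)), Add(Mul(-4, 27), 38)) = Mul(Add(Mul(15, 6), 4), Add(-108, 38)) = Mul(Add(90, 4), -70) = Mul(94, -70) = -6580)
Mul(-1, J) = Mul(-1, -6580) = 6580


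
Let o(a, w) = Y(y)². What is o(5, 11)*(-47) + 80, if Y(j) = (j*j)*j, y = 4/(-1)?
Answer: -192432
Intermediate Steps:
y = -4 (y = 4*(-1) = -4)
Y(j) = j³ (Y(j) = j²*j = j³)
o(a, w) = 4096 (o(a, w) = ((-4)³)² = (-64)² = 4096)
o(5, 11)*(-47) + 80 = 4096*(-47) + 80 = -192512 + 80 = -192432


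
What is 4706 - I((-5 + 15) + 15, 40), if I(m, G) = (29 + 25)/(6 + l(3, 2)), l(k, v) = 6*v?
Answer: 4703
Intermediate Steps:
I(m, G) = 3 (I(m, G) = (29 + 25)/(6 + 6*2) = 54/(6 + 12) = 54/18 = 54*(1/18) = 3)
4706 - I((-5 + 15) + 15, 40) = 4706 - 1*3 = 4706 - 3 = 4703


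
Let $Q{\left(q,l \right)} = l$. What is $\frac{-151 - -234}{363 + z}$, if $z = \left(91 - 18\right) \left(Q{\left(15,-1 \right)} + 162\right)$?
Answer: $\frac{83}{12116} \approx 0.0068504$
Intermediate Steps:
$z = 11753$ ($z = \left(91 - 18\right) \left(-1 + 162\right) = 73 \cdot 161 = 11753$)
$\frac{-151 - -234}{363 + z} = \frac{-151 - -234}{363 + 11753} = \frac{-151 + 234}{12116} = 83 \cdot \frac{1}{12116} = \frac{83}{12116}$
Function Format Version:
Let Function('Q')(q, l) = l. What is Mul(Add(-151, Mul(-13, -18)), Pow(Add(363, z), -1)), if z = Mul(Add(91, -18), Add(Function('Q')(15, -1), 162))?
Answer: Rational(83, 12116) ≈ 0.0068504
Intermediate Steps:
z = 11753 (z = Mul(Add(91, -18), Add(-1, 162)) = Mul(73, 161) = 11753)
Mul(Add(-151, Mul(-13, -18)), Pow(Add(363, z), -1)) = Mul(Add(-151, Mul(-13, -18)), Pow(Add(363, 11753), -1)) = Mul(Add(-151, 234), Pow(12116, -1)) = Mul(83, Rational(1, 12116)) = Rational(83, 12116)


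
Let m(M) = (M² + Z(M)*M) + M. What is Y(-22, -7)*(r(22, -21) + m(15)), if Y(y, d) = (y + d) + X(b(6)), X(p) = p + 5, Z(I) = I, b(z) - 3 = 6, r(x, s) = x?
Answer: -7305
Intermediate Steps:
b(z) = 9 (b(z) = 3 + 6 = 9)
X(p) = 5 + p
m(M) = M + 2*M² (m(M) = (M² + M*M) + M = (M² + M²) + M = 2*M² + M = M + 2*M²)
Y(y, d) = 14 + d + y (Y(y, d) = (y + d) + (5 + 9) = (d + y) + 14 = 14 + d + y)
Y(-22, -7)*(r(22, -21) + m(15)) = (14 - 7 - 22)*(22 + 15*(1 + 2*15)) = -15*(22 + 15*(1 + 30)) = -15*(22 + 15*31) = -15*(22 + 465) = -15*487 = -7305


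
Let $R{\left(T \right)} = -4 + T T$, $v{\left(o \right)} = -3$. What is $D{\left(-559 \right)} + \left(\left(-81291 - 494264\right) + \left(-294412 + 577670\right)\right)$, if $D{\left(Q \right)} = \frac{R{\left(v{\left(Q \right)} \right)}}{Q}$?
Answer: $- \frac{163394028}{559} \approx -2.923 \cdot 10^{5}$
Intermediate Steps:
$R{\left(T \right)} = -4 + T^{2}$
$D{\left(Q \right)} = \frac{5}{Q}$ ($D{\left(Q \right)} = \frac{-4 + \left(-3\right)^{2}}{Q} = \frac{-4 + 9}{Q} = \frac{5}{Q}$)
$D{\left(-559 \right)} + \left(\left(-81291 - 494264\right) + \left(-294412 + 577670\right)\right) = \frac{5}{-559} + \left(\left(-81291 - 494264\right) + \left(-294412 + 577670\right)\right) = 5 \left(- \frac{1}{559}\right) + \left(-575555 + 283258\right) = - \frac{5}{559} - 292297 = - \frac{163394028}{559}$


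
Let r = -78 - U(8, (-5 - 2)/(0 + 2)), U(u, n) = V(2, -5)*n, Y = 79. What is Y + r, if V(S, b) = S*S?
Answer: 15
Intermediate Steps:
V(S, b) = S²
U(u, n) = 4*n (U(u, n) = 2²*n = 4*n)
r = -64 (r = -78 - 4*(-5 - 2)/(0 + 2) = -78 - 4*(-7/2) = -78 - 4*(-7*½) = -78 - 4*(-7)/2 = -78 - 1*(-14) = -78 + 14 = -64)
Y + r = 79 - 64 = 15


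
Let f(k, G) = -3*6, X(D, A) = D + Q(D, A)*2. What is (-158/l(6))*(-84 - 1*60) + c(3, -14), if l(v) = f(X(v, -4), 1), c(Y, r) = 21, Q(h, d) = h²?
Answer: -1243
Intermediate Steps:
X(D, A) = D + 2*D² (X(D, A) = D + D²*2 = D + 2*D²)
f(k, G) = -18
l(v) = -18
(-158/l(6))*(-84 - 1*60) + c(3, -14) = (-158/(-18))*(-84 - 1*60) + 21 = (-158*(-1/18))*(-84 - 60) + 21 = (79/9)*(-144) + 21 = -1264 + 21 = -1243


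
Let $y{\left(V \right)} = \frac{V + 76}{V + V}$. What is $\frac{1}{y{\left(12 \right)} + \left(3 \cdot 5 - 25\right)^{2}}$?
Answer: $\frac{3}{311} \approx 0.0096463$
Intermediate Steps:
$y{\left(V \right)} = \frac{76 + V}{2 V}$
$\frac{1}{y{\left(12 \right)} + \left(3 \cdot 5 - 25\right)^{2}} = \frac{1}{\frac{76 + 12}{2 \cdot 12} + \left(3 \cdot 5 - 25\right)^{2}} = \frac{1}{\frac{1}{2} \cdot \frac{1}{12} \cdot 88 + \left(15 - 25\right)^{2}} = \frac{1}{\frac{11}{3} + \left(-10\right)^{2}} = \frac{1}{\frac{11}{3} + 100} = \frac{1}{\frac{311}{3}} = \frac{3}{311}$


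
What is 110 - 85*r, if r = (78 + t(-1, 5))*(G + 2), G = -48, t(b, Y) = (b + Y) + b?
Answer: 316820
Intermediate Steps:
t(b, Y) = Y + 2*b (t(b, Y) = (Y + b) + b = Y + 2*b)
r = -3726 (r = (78 + (5 + 2*(-1)))*(-48 + 2) = (78 + (5 - 2))*(-46) = (78 + 3)*(-46) = 81*(-46) = -3726)
110 - 85*r = 110 - 85*(-3726) = 110 + 316710 = 316820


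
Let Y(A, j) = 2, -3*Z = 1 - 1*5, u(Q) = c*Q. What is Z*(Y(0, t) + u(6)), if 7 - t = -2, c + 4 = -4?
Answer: -184/3 ≈ -61.333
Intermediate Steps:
c = -8 (c = -4 - 4 = -8)
u(Q) = -8*Q
t = 9 (t = 7 - 1*(-2) = 7 + 2 = 9)
Z = 4/3 (Z = -(1 - 1*5)/3 = -(1 - 5)/3 = -⅓*(-4) = 4/3 ≈ 1.3333)
Z*(Y(0, t) + u(6)) = 4*(2 - 8*6)/3 = 4*(2 - 48)/3 = (4/3)*(-46) = -184/3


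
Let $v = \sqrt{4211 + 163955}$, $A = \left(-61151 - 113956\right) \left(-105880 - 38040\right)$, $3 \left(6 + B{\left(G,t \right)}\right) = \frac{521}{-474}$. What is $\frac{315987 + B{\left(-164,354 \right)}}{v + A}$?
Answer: $\frac{943633768318641820}{75260598247530209233929} - \frac{449324461 \sqrt{168166}}{903127178970362510807148} \approx 1.2538 \cdot 10^{-5}$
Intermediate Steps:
$B{\left(G,t \right)} = - \frac{9053}{1422}$ ($B{\left(G,t \right)} = -6 + \frac{521 \frac{1}{-474}}{3} = -6 + \frac{521 \left(- \frac{1}{474}\right)}{3} = -6 + \frac{1}{3} \left(- \frac{521}{474}\right) = -6 - \frac{521}{1422} = - \frac{9053}{1422}$)
$A = 25201399440$ ($A = \left(-175107\right) \left(-143920\right) = 25201399440$)
$v = \sqrt{168166} \approx 410.08$
$\frac{315987 + B{\left(-164,354 \right)}}{v + A} = \frac{315987 - \frac{9053}{1422}}{\sqrt{168166} + 25201399440} = \frac{449324461}{1422 \left(25201399440 + \sqrt{168166}\right)}$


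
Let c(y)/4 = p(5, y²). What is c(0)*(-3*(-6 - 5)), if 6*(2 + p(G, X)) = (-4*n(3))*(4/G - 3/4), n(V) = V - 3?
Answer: -264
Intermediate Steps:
n(V) = -3 + V
p(G, X) = -2 (p(G, X) = -2 + ((-4*(-3 + 3))*(4/G - 3/4))/6 = -2 + ((-4*0)*(4/G - 3*¼))/6 = -2 + (0*(4/G - ¾))/6 = -2 + (0*(-¾ + 4/G))/6 = -2 + (⅙)*0 = -2 + 0 = -2)
c(y) = -8 (c(y) = 4*(-2) = -8)
c(0)*(-3*(-6 - 5)) = -(-24)*(-6 - 5) = -(-24)*(-11) = -8*33 = -264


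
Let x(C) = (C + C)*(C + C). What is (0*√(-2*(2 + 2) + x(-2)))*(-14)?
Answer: 0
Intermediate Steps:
x(C) = 4*C² (x(C) = (2*C)*(2*C) = 4*C²)
(0*√(-2*(2 + 2) + x(-2)))*(-14) = (0*√(-2*(2 + 2) + 4*(-2)²))*(-14) = (0*√(-2*4 + 4*4))*(-14) = (0*√(-8 + 16))*(-14) = (0*√8)*(-14) = (0*(2*√2))*(-14) = 0*(-14) = 0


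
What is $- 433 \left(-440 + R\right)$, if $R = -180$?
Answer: $268460$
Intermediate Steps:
$- 433 \left(-440 + R\right) = - 433 \left(-440 - 180\right) = \left(-433\right) \left(-620\right) = 268460$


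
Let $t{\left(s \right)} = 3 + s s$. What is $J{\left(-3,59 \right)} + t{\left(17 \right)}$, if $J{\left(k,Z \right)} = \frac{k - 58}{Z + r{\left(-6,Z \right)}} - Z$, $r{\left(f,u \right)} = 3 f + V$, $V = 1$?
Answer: $\frac{9725}{42} \approx 231.55$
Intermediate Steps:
$t{\left(s \right)} = 3 + s^{2}$
$r{\left(f,u \right)} = 1 + 3 f$ ($r{\left(f,u \right)} = 3 f + 1 = 1 + 3 f$)
$J{\left(k,Z \right)} = - Z + \frac{-58 + k}{-17 + Z}$ ($J{\left(k,Z \right)} = \frac{k - 58}{Z + \left(1 + 3 \left(-6\right)\right)} - Z = \frac{-58 + k}{Z + \left(1 - 18\right)} - Z = \frac{-58 + k}{Z - 17} - Z = \frac{-58 + k}{-17 + Z} - Z = - Z + \frac{-58 + k}{-17 + Z}$)
$J{\left(-3,59 \right)} + t{\left(17 \right)} = \frac{-58 - 3 - 59^{2} + 17 \cdot 59}{-17 + 59} + \left(3 + 17^{2}\right) = \frac{-58 - 3 - 3481 + 1003}{42} + \left(3 + 289\right) = \frac{-58 - 3 - 3481 + 1003}{42} + 292 = \frac{1}{42} \left(-2539\right) + 292 = - \frac{2539}{42} + 292 = \frac{9725}{42}$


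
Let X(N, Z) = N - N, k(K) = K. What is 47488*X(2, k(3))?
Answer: 0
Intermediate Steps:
X(N, Z) = 0
47488*X(2, k(3)) = 47488*0 = 0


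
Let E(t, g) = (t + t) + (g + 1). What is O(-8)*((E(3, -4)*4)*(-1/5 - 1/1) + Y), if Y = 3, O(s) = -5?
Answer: 57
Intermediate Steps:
E(t, g) = 1 + g + 2*t (E(t, g) = 2*t + (1 + g) = 1 + g + 2*t)
O(-8)*((E(3, -4)*4)*(-1/5 - 1/1) + Y) = -5*(((1 - 4 + 2*3)*4)*(-1/5 - 1/1) + 3) = -5*(((1 - 4 + 6)*4)*(-1*⅕ - 1*1) + 3) = -5*((3*4)*(-⅕ - 1) + 3) = -5*(12*(-6/5) + 3) = -5*(-72/5 + 3) = -5*(-57/5) = 57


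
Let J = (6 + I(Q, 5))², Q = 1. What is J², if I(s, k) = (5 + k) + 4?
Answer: 160000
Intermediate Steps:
I(s, k) = 9 + k
J = 400 (J = (6 + (9 + 5))² = (6 + 14)² = 20² = 400)
J² = 400² = 160000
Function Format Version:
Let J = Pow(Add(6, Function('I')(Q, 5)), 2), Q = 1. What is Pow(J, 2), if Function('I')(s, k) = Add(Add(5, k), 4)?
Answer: 160000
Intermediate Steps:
Function('I')(s, k) = Add(9, k)
J = 400 (J = Pow(Add(6, Add(9, 5)), 2) = Pow(Add(6, 14), 2) = Pow(20, 2) = 400)
Pow(J, 2) = Pow(400, 2) = 160000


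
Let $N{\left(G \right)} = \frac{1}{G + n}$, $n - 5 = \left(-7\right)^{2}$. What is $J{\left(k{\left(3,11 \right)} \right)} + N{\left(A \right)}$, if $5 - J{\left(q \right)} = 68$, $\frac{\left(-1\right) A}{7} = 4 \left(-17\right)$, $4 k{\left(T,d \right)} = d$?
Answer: $- \frac{33389}{530} \approx -62.998$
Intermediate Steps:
$k{\left(T,d \right)} = \frac{d}{4}$
$A = 476$ ($A = - 7 \cdot 4 \left(-17\right) = \left(-7\right) \left(-68\right) = 476$)
$J{\left(q \right)} = -63$ ($J{\left(q \right)} = 5 - 68 = -63$)
$n = 54$ ($n = 5 + \left(-7\right)^{2} = 5 + 49 = 54$)
$N{\left(G \right)} = \frac{1}{54 + G}$ ($N{\left(G \right)} = \frac{1}{G + 54} = \frac{1}{54 + G}$)
$J{\left(k{\left(3,11 \right)} \right)} + N{\left(A \right)} = -63 + \frac{1}{54 + 476} = -63 + \frac{1}{530} = - \frac{33389}{530}$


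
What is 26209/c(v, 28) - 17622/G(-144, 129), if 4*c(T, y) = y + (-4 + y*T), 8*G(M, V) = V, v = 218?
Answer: -70864757/65876 ≈ -1075.7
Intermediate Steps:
G(M, V) = V/8
c(T, y) = -1 + y/4 + T*y/4 (c(T, y) = (y + (-4 + y*T))/4 = (y + (-4 + T*y))/4 = (-4 + y + T*y)/4 = -1 + y/4 + T*y/4)
26209/c(v, 28) - 17622/G(-144, 129) = 26209/(-1 + (¼)*28 + (¼)*218*28) - 17622/((⅛)*129) = 26209/(-1 + 7 + 1526) - 17622/129/8 = 26209/1532 - 17622*8/129 = 26209*(1/1532) - 46992/43 = 26209/1532 - 46992/43 = -70864757/65876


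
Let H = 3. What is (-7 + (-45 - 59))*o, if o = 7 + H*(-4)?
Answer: 555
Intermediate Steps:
o = -5 (o = 7 + 3*(-4) = 7 - 12 = -5)
(-7 + (-45 - 59))*o = (-7 + (-45 - 59))*(-5) = (-7 - 104)*(-5) = -111*(-5) = 555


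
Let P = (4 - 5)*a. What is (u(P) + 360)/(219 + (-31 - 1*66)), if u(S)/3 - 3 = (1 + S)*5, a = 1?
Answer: 369/122 ≈ 3.0246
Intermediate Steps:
P = -1 (P = (4 - 5)*1 = -1*1 = -1)
u(S) = 24 + 15*S (u(S) = 9 + 3*((1 + S)*5) = 9 + 3*(5 + 5*S) = 9 + (15 + 15*S) = 24 + 15*S)
(u(P) + 360)/(219 + (-31 - 1*66)) = ((24 + 15*(-1)) + 360)/(219 + (-31 - 1*66)) = ((24 - 15) + 360)/(219 + (-31 - 66)) = (9 + 360)/(219 - 97) = 369/122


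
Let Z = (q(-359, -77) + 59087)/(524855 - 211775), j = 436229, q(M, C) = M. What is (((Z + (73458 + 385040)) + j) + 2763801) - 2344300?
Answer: 17144106707/13045 ≈ 1.3142e+6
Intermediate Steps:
Z = 2447/13045 (Z = (-359 + 59087)/(524855 - 211775) = 58728/313080 = 58728*(1/313080) = 2447/13045 ≈ 0.18758)
(((Z + (73458 + 385040)) + j) + 2763801) - 2344300 = (((2447/13045 + (73458 + 385040)) + 436229) + 2763801) - 2344300 = (((2447/13045 + 458498) + 436229) + 2763801) - 2344300 = ((5981108857/13045 + 436229) + 2763801) - 2344300 = (11671716162/13045 + 2763801) - 2344300 = 47725500207/13045 - 2344300 = 17144106707/13045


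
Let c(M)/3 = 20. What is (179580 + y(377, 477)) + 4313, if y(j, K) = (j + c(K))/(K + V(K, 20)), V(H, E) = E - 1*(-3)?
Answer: 91946937/500 ≈ 1.8389e+5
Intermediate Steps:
c(M) = 60 (c(M) = 3*20 = 60)
V(H, E) = 3 + E (V(H, E) = E + 3 = 3 + E)
y(j, K) = (60 + j)/(23 + K) (y(j, K) = (j + 60)/(K + (3 + 20)) = (60 + j)/(K + 23) = (60 + j)/(23 + K))
(179580 + y(377, 477)) + 4313 = (179580 + (60 + 377)/(23 + 477)) + 4313 = (179580 + 437/500) + 4313 = 89790437/500 + 4313 = 91946937/500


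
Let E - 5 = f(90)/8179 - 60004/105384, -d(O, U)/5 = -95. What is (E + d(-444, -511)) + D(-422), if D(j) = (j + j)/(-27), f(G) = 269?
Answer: 990472953367/1939355406 ≈ 510.72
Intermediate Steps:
d(O, U) = 475 (d(O, U) = -5*(-95) = 475)
D(j) = -2*j/27
E = 961813565/215483934 (E = 5 + (269/8179 - 60004/105384) = 5 + (269*(1/8179) - 60004*1/105384) = 5 + (269/8179 - 15001/26346) = 5 - 115606105/215483934 = 961813565/215483934 ≈ 4.4635)
(E + d(-444, -511)) + D(-422) = (961813565/215483934 + 475) - 2/27*(-422) = 103316682215/215483934 + 844/27 = 990472953367/1939355406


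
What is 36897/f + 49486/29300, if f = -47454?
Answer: 52801106/57933425 ≈ 0.91141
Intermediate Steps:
36897/f + 49486/29300 = 36897/(-47454) + 49486/29300 = 36897*(-1/47454) + 49486*(1/29300) = -12299/15818 + 24743/14650 = 52801106/57933425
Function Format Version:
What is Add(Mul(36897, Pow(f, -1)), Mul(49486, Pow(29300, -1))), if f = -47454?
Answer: Rational(52801106, 57933425) ≈ 0.91141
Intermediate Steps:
Add(Mul(36897, Pow(f, -1)), Mul(49486, Pow(29300, -1))) = Add(Mul(36897, Pow(-47454, -1)), Mul(49486, Pow(29300, -1))) = Add(Mul(36897, Rational(-1, 47454)), Mul(49486, Rational(1, 29300))) = Add(Rational(-12299, 15818), Rational(24743, 14650)) = Rational(52801106, 57933425)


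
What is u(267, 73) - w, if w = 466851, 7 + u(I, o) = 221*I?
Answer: -407851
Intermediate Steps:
u(I, o) = -7 + 221*I
u(267, 73) - w = (-7 + 221*267) - 1*466851 = (-7 + 59007) - 466851 = 59000 - 466851 = -407851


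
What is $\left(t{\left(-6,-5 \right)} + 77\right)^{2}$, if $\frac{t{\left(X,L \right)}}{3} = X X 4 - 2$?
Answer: $253009$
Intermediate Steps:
$t{\left(X,L \right)} = -6 + 12 X^{2}$ ($t{\left(X,L \right)} = 3 \left(X X 4 - 2\right) = 3 \left(X^{2} \cdot 4 - 2\right) = 3 \left(4 X^{2} - 2\right) = 3 \left(-2 + 4 X^{2}\right) = -6 + 12 X^{2}$)
$\left(t{\left(-6,-5 \right)} + 77\right)^{2} = \left(\left(-6 + 12 \left(-6\right)^{2}\right) + 77\right)^{2} = \left(\left(-6 + 12 \cdot 36\right) + 77\right)^{2} = \left(\left(-6 + 432\right) + 77\right)^{2} = \left(426 + 77\right)^{2} = 503^{2} = 253009$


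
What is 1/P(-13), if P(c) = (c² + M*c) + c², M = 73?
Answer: -1/611 ≈ -0.0016367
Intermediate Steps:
P(c) = 2*c² + 73*c (P(c) = (c² + 73*c) + c² = 2*c² + 73*c)
1/P(-13) = 1/(-13*(73 + 2*(-13))) = 1/(-13*(73 - 26)) = 1/(-13*47) = 1/(-611) = -1/611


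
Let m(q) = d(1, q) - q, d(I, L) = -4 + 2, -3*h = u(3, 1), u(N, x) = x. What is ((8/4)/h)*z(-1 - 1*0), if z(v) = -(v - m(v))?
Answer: 0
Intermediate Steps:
h = -1/3 (h = -1/3*1 = -1/3 ≈ -0.33333)
d(I, L) = -2
m(q) = -2 - q
z(v) = -2 - 2*v (z(v) = -(v - (-2 - v)) = -(v + (2 + v)) = -(2 + 2*v) = -2 - 2*v)
((8/4)/h)*z(-1 - 1*0) = ((8/4)/(-1/3))*(-2 - 2*(-1 - 1*0)) = ((8*(1/4))*(-3))*(-2 - 2*(-1 + 0)) = (2*(-3))*(-2 - 2*(-1)) = -6*(-2 + 2) = -6*0 = 0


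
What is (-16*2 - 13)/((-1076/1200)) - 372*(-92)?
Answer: 9219756/269 ≈ 34274.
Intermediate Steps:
(-16*2 - 13)/((-1076/1200)) - 372*(-92) = (-32 - 13)/((-1076*1/1200)) + 34224 = -45/(-269/300) + 34224 = -45*(-300/269) + 34224 = 13500/269 + 34224 = 9219756/269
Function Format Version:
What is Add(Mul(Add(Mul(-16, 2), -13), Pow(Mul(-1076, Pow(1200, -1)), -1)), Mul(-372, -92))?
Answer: Rational(9219756, 269) ≈ 34274.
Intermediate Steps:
Add(Mul(Add(Mul(-16, 2), -13), Pow(Mul(-1076, Pow(1200, -1)), -1)), Mul(-372, -92)) = Add(Mul(Add(-32, -13), Pow(Mul(-1076, Rational(1, 1200)), -1)), 34224) = Add(Mul(-45, Pow(Rational(-269, 300), -1)), 34224) = Add(Mul(-45, Rational(-300, 269)), 34224) = Add(Rational(13500, 269), 34224) = Rational(9219756, 269)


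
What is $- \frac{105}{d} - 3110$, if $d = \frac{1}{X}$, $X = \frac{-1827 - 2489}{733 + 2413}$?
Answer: $- \frac{358880}{121} \approx -2965.9$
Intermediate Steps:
$X = - \frac{166}{121}$ ($X = - \frac{4316}{3146} = \left(-4316\right) \frac{1}{3146} = - \frac{166}{121} \approx -1.3719$)
$d = - \frac{121}{166}$ ($d = \frac{1}{- \frac{166}{121}} = - \frac{121}{166} \approx -0.72892$)
$- \frac{105}{d} - 3110 = - \frac{105}{- \frac{121}{166}} - 3110 = \left(-105\right) \left(- \frac{166}{121}\right) - 3110 = \frac{17430}{121} - 3110 = - \frac{358880}{121}$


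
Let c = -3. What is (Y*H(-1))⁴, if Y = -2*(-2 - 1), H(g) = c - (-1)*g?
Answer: 331776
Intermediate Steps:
H(g) = -3 + g (H(g) = -3 - (-1)*g = -3 + g)
Y = 6 (Y = -2*(-3) = 6)
(Y*H(-1))⁴ = (6*(-3 - 1))⁴ = (6*(-4))⁴ = (-24)⁴ = 331776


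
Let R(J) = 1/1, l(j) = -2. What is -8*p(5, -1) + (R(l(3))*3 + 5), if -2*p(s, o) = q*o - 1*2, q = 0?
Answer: 0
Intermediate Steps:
R(J) = 1
p(s, o) = 1 (p(s, o) = -(0*o - 1*2)/2 = -(0 - 2)/2 = -½*(-2) = 1)
-8*p(5, -1) + (R(l(3))*3 + 5) = -8*1 + (1*3 + 5) = -8 + (3 + 5) = -8 + 8 = 0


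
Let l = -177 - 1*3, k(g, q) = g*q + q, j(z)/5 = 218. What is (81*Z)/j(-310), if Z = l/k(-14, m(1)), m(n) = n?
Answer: 1458/1417 ≈ 1.0289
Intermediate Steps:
j(z) = 1090 (j(z) = 5*218 = 1090)
k(g, q) = q + g*q
l = -180 (l = -177 - 3 = -180)
Z = 180/13 (Z = -180/(1 - 14) = -180/(1*(-13)) = -180/(-13) = -180*(-1/13) = 180/13 ≈ 13.846)
(81*Z)/j(-310) = (81*(180/13))/1090 = (14580/13)*(1/1090) = 1458/1417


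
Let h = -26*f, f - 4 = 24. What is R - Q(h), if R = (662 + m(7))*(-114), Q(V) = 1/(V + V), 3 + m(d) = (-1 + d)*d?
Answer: -116354783/1456 ≈ -79914.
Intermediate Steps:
f = 28 (f = 4 + 24 = 28)
m(d) = -3 + d*(-1 + d) (m(d) = -3 + (-1 + d)*d = -3 + d*(-1 + d))
h = -728 (h = -26*28 = -728)
Q(V) = 1/(2*V)
R = -79914 (R = (662 + (-3 + 7² - 1*7))*(-114) = (662 + (-3 + 49 - 7))*(-114) = (662 + 39)*(-114) = 701*(-114) = -79914)
R - Q(h) = -79914 - 1/(2*(-728)) = -79914 - (-1)/(2*728) = -79914 - 1*(-1/1456) = -79914 + 1/1456 = -116354783/1456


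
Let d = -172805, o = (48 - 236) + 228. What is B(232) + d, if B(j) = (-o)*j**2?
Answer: -2325765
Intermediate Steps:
o = 40 (o = -188 + 228 = 40)
B(j) = -40*j**2 (B(j) = (-1*40)*j**2 = -40*j**2)
B(232) + d = -40*232**2 - 172805 = -40*53824 - 172805 = -2152960 - 172805 = -2325765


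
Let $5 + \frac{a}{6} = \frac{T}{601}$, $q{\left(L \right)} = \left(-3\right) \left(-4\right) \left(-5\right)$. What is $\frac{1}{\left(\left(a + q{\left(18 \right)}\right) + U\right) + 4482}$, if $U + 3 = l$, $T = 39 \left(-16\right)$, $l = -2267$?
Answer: $\frac{601}{1271578} \approx 0.00047264$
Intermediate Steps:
$q{\left(L \right)} = -60$ ($q{\left(L \right)} = 12 \left(-5\right) = -60$)
$T = -624$
$a = - \frac{21774}{601}$ ($a = -30 + 6 \left(- \frac{624}{601}\right) = -30 - \frac{3744}{601} = - \frac{21774}{601} \approx -36.23$)
$U = -2270$ ($U = -3 - 2267 = -2270$)
$\frac{1}{\left(\left(a + q{\left(18 \right)}\right) + U\right) + 4482} = \frac{1}{\left(\left(- \frac{21774}{601} - 60\right) - 2270\right) + 4482} = \frac{1}{\left(- \frac{57834}{601} - 2270\right) + 4482} = \frac{1}{- \frac{1422104}{601} + 4482} = \frac{1}{\frac{1271578}{601}} = \frac{601}{1271578}$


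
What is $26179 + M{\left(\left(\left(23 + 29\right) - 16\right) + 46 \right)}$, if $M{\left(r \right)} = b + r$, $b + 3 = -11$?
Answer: $26247$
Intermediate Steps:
$b = -14$ ($b = -3 - 11 = -14$)
$M{\left(r \right)} = -14 + r$
$26179 + M{\left(\left(\left(23 + 29\right) - 16\right) + 46 \right)} = 26179 + \left(-14 + \left(\left(\left(23 + 29\right) - 16\right) + 46\right)\right) = 26179 + \left(-14 + \left(\left(52 - 16\right) + 46\right)\right) = 26179 + \left(-14 + \left(36 + 46\right)\right) = 26179 + \left(-14 + 82\right) = 26179 + 68 = 26247$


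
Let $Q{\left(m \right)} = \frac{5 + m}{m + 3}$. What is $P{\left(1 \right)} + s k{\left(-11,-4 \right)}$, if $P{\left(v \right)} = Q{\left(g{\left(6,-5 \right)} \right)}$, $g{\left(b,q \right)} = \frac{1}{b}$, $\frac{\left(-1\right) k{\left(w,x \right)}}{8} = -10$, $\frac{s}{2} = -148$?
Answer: $- \frac{449889}{19} \approx -23678.0$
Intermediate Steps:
$s = -296$ ($s = 2 \left(-148\right) = -296$)
$k{\left(w,x \right)} = 80$ ($k{\left(w,x \right)} = \left(-8\right) \left(-10\right) = 80$)
$Q{\left(m \right)} = \frac{5 + m}{3 + m}$
$P{\left(v \right)} = \frac{31}{19}$ ($P{\left(v \right)} = \frac{5 + \frac{1}{6}}{3 + \frac{1}{6}} = \frac{1}{\frac{19}{6}} \cdot \frac{31}{6} = \frac{6}{19} \cdot \frac{31}{6} = \frac{31}{19}$)
$P{\left(1 \right)} + s k{\left(-11,-4 \right)} = \frac{31}{19} - 23680 = - \frac{449889}{19}$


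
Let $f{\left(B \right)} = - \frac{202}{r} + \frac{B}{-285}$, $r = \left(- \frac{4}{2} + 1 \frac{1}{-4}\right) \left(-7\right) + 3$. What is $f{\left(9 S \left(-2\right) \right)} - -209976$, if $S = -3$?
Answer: $\frac{299200178}{1425} \approx 2.0997 \cdot 10^{5}$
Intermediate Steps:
$r = \frac{75}{4}$ ($r = \left(\left(-4\right) \frac{1}{2} + 1 \left(- \frac{1}{4}\right)\right) \left(-7\right) + 3 = \left(-2 - \frac{1}{4}\right) \left(-7\right) + 3 = \left(- \frac{9}{4}\right) \left(-7\right) + 3 = \frac{63}{4} + 3 = \frac{75}{4} \approx 18.75$)
$f{\left(B \right)} = - \frac{808}{75} - \frac{B}{285}$ ($f{\left(B \right)} = - \frac{202}{\frac{75}{4}} + \frac{B}{-285} = \left(-202\right) \frac{4}{75} + B \left(- \frac{1}{285}\right) = - \frac{808}{75} - \frac{B}{285}$)
$f{\left(9 S \left(-2\right) \right)} - -209976 = \left(- \frac{808}{75} - \frac{9 \left(-3\right) \left(-2\right)}{285}\right) - -209976 = \left(- \frac{808}{75} - \frac{\left(-27\right) \left(-2\right)}{285}\right) + 209976 = \left(- \frac{808}{75} - \frac{18}{95}\right) + 209976 = - \frac{15622}{1425} + 209976 = \frac{299200178}{1425}$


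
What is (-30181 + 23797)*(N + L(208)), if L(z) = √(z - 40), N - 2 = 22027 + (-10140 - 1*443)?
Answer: -73071264 - 12768*√42 ≈ -7.3154e+7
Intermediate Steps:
N = 11446 (N = 2 + (22027 + (-10140 - 1*443)) = 2 + (22027 + (-10140 - 443)) = 2 + (22027 - 10583) = 2 + 11444 = 11446)
L(z) = √(-40 + z)
(-30181 + 23797)*(N + L(208)) = (-30181 + 23797)*(11446 + √(-40 + 208)) = -6384*(11446 + √168) = -6384*(11446 + 2*√42) = -73071264 - 12768*√42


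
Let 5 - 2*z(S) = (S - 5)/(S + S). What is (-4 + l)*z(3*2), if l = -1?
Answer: -295/24 ≈ -12.292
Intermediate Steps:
z(S) = 5/2 - (-5 + S)/(4*S) (z(S) = 5/2 - (S - 5)/(2*(S + S)) = 5/2 - (-5 + S)/(2*(2*S)) = 5/2 - (-5 + S)*1/(2*S)/2 = 5/2 - (-5 + S)/(4*S))
(-4 + l)*z(3*2) = (-4 - 1)*((5 + 9*(3*2))/(4*((3*2)))) = -5*(5 + 9*6)/(4*6) = -5*(5 + 54)/(4*6) = -5*59/(4*6) = -5*59/24 = -295/24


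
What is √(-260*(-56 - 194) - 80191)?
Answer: I*√15191 ≈ 123.25*I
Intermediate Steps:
√(-260*(-56 - 194) - 80191) = √(-260*(-250) - 80191) = √(65000 - 80191) = √(-15191) = I*√15191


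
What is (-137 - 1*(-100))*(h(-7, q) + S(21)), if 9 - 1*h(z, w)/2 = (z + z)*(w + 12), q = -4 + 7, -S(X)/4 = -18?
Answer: -18870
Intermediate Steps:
S(X) = 72 (S(X) = -4*(-18) = 72)
q = 3
h(z, w) = 18 - 4*z*(12 + w) (h(z, w) = 18 - 2*(z + z)*(w + 12) = 18 - 2*2*z*(12 + w) = 18 - 4*z*(12 + w))
(-137 - 1*(-100))*(h(-7, q) + S(21)) = (-137 - 1*(-100))*((18 - 48*(-7) - 4*3*(-7)) + 72) = (-137 + 100)*((18 + 336 + 84) + 72) = -37*(438 + 72) = -37*510 = -18870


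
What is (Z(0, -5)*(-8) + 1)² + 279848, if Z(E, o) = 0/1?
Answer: 279849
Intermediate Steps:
Z(E, o) = 0 (Z(E, o) = 0*1 = 0)
(Z(0, -5)*(-8) + 1)² + 279848 = (0*(-8) + 1)² + 279848 = (0 + 1)² + 279848 = 1² + 279848 = 1 + 279848 = 279849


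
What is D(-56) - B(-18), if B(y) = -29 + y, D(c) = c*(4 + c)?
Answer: 2959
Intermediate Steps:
D(-56) - B(-18) = -56*(4 - 56) - (-29 - 18) = -56*(-52) - 1*(-47) = 2912 + 47 = 2959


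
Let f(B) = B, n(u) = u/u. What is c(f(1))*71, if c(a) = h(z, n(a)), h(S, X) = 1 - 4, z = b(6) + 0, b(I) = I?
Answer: -213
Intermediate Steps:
n(u) = 1
z = 6 (z = 6 + 0 = 6)
h(S, X) = -3
c(a) = -3
c(f(1))*71 = -3*71 = -213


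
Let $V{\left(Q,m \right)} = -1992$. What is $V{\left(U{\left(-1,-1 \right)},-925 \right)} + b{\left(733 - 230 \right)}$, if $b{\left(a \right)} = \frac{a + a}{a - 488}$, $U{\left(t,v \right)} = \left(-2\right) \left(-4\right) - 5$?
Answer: $- \frac{28874}{15} \approx -1924.9$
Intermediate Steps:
$U{\left(t,v \right)} = 3$ ($U{\left(t,v \right)} = 8 - 5 = 3$)
$b{\left(a \right)} = \frac{2 a}{-488 + a}$
$V{\left(U{\left(-1,-1 \right)},-925 \right)} + b{\left(733 - 230 \right)} = -1992 + \frac{2 \left(733 - 230\right)}{-488 + \left(733 - 230\right)} = -1992 + 2 \cdot 503 \frac{1}{-488 + 503} = -1992 + 2 \cdot 503 \cdot \frac{1}{15} = -1992 + \frac{1006}{15} = - \frac{28874}{15}$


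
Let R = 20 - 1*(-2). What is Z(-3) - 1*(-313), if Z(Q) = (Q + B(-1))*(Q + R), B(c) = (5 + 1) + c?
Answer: 351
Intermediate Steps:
R = 22 (R = 20 + 2 = 22)
B(c) = 6 + c
Z(Q) = (5 + Q)*(22 + Q) (Z(Q) = (Q + (6 - 1))*(Q + 22) = (Q + 5)*(22 + Q) = (5 + Q)*(22 + Q))
Z(-3) - 1*(-313) = (110 + (-3)² + 27*(-3)) - 1*(-313) = (110 + 9 - 81) + 313 = 38 + 313 = 351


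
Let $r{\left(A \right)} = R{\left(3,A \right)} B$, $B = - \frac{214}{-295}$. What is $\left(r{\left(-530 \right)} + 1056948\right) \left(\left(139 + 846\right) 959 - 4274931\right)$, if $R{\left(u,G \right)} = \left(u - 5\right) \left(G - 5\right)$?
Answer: $- \frac{207830794450048}{59} \approx -3.5226 \cdot 10^{12}$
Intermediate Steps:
$R{\left(u,G \right)} = \left(-5 + G\right) \left(-5 + u\right)$ ($R{\left(u,G \right)} = \left(-5 + u\right) \left(-5 + G\right) = \left(-5 + G\right) \left(-5 + u\right)$)
$B = \frac{214}{295}$ ($B = \left(-214\right) \left(- \frac{1}{295}\right) = \frac{214}{295} \approx 0.72542$)
$r{\left(A \right)} = \frac{428}{59} - \frac{428 A}{295}$ ($r{\left(A \right)} = \left(25 - 5 A - 15 + A 3\right) \frac{214}{295} = \left(25 - 5 A - 15 + 3 A\right) \frac{214}{295} = \left(10 - 2 A\right) \frac{214}{295} = \frac{428}{59} - \frac{428 A}{295}$)
$\left(r{\left(-530 \right)} + 1056948\right) \left(\left(139 + 846\right) 959 - 4274931\right) = \left(\left(\frac{428}{59} - - \frac{45368}{59}\right) + 1056948\right) \left(\left(139 + 846\right) 959 - 4274931\right) = \left(\left(\frac{428}{59} + \frac{45368}{59}\right) + 1056948\right) \left(985 \cdot 959 - 4274931\right) = \left(\frac{45796}{59} + 1056948\right) \left(944615 - 4274931\right) = \frac{62405728}{59} \left(-3330316\right) = - \frac{207830794450048}{59}$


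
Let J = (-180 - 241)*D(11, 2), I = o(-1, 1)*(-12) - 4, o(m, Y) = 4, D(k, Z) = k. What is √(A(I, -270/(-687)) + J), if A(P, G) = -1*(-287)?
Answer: 2*I*√1086 ≈ 65.909*I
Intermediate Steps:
I = -52 (I = 4*(-12) - 4 = -48 - 4 = -52)
A(P, G) = 287
J = -4631 (J = (-180 - 241)*11 = -421*11 = -4631)
√(A(I, -270/(-687)) + J) = √(287 - 4631) = √(-4344) = 2*I*√1086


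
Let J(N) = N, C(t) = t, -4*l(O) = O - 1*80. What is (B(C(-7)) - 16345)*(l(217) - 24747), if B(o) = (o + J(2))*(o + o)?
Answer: 1613259375/4 ≈ 4.0331e+8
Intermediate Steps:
l(O) = 20 - O/4 (l(O) = -(O - 1*80)/4 = -(O - 80)/4 = -(-80 + O)/4 = 20 - O/4)
B(o) = 2*o*(2 + o) (B(o) = (o + 2)*(o + o) = (2 + o)*(2*o) = 2*o*(2 + o))
(B(C(-7)) - 16345)*(l(217) - 24747) = (2*(-7)*(2 - 7) - 16345)*((20 - ¼*217) - 24747) = (2*(-7)*(-5) - 16345)*((20 - 217/4) - 24747) = (70 - 16345)*(-137/4 - 24747) = -16275*(-99125/4) = 1613259375/4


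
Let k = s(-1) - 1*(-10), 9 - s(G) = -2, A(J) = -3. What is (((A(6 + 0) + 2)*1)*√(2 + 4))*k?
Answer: -21*√6 ≈ -51.439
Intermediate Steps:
s(G) = 11 (s(G) = 9 - 1*(-2) = 9 + 2 = 11)
k = 21 (k = 11 - 1*(-10) = 11 + 10 = 21)
(((A(6 + 0) + 2)*1)*√(2 + 4))*k = (((-3 + 2)*1)*√(2 + 4))*21 = ((-1*1)*√6)*21 = -√6*21 = -21*√6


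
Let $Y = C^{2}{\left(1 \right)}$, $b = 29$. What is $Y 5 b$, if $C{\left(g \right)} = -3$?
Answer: $1305$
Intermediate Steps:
$Y = 9$ ($Y = \left(-3\right)^{2} = 9$)
$Y 5 b = 9 \cdot 5 \cdot 29 = 45 \cdot 29 = 1305$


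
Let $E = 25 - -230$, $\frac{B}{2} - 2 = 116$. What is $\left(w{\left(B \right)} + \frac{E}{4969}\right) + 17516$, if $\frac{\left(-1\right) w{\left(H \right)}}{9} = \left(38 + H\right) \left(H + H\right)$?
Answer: $- \frac{5696640229}{4969} \approx -1.1464 \cdot 10^{6}$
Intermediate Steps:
$B = 236$ ($B = 4 + 2 \cdot 116 = 4 + 232 = 236$)
$E = 255$ ($E = 25 + 230 = 255$)
$w{\left(H \right)} = - 18 H \left(38 + H\right)$ ($w{\left(H \right)} = - 9 \left(38 + H\right) \left(H + H\right) = - 9 \left(38 + H\right) 2 H = - 9 \cdot 2 H \left(38 + H\right) = - 18 H \left(38 + H\right)$)
$\left(w{\left(B \right)} + \frac{E}{4969}\right) + 17516 = \left(\left(-18\right) 236 \left(38 + 236\right) + \frac{255}{4969}\right) + 17516 = \left(\left(-18\right) 236 \cdot 274 + 255 \cdot \frac{1}{4969}\right) + 17516 = \left(-1163952 + \frac{255}{4969}\right) + 17516 = - \frac{5783677233}{4969} + 17516 = - \frac{5696640229}{4969}$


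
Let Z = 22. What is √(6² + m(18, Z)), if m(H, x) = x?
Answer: √58 ≈ 7.6158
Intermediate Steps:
√(6² + m(18, Z)) = √(6² + 22) = √(36 + 22) = √58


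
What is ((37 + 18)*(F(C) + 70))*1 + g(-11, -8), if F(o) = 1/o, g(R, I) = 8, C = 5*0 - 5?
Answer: 3847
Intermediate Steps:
C = -5 (C = 0 - 5 = -5)
F(o) = 1/o
((37 + 18)*(F(C) + 70))*1 + g(-11, -8) = ((37 + 18)*(1/(-5) + 70))*1 + 8 = (55*(-⅕ + 70))*1 + 8 = (55*(349/5))*1 + 8 = 3839*1 + 8 = 3839 + 8 = 3847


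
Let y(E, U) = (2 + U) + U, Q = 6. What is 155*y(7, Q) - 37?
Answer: 2133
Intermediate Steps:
y(E, U) = 2 + 2*U
155*y(7, Q) - 37 = 155*(2 + 2*6) - 37 = 155*(2 + 12) - 37 = 155*14 - 37 = 2170 - 37 = 2133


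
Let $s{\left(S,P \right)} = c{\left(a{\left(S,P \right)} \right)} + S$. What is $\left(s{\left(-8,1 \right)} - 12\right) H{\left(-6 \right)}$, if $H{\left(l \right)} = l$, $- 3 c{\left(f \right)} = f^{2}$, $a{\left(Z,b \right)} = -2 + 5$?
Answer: $138$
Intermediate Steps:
$a{\left(Z,b \right)} = 3$
$c{\left(f \right)} = - \frac{f^{2}}{3}$
$s{\left(S,P \right)} = -3 + S$ ($s{\left(S,P \right)} = - \frac{3^{2}}{3} + S = \left(- \frac{1}{3}\right) 9 + S = -3 + S$)
$\left(s{\left(-8,1 \right)} - 12\right) H{\left(-6 \right)} = \left(\left(-3 - 8\right) - 12\right) \left(-6\right) = \left(-11 - 12\right) \left(-6\right) = \left(-23\right) \left(-6\right) = 138$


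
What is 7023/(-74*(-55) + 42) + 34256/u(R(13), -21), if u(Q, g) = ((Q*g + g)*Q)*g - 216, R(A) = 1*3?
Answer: 44127355/5218128 ≈ 8.4565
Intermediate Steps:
R(A) = 3
u(Q, g) = -216 + Q*g*(g + Q*g) (u(Q, g) = ((g + Q*g)*Q)*g - 216 = (Q*(g + Q*g))*g - 216 = Q*g*(g + Q*g) - 216 = -216 + Q*g*(g + Q*g))
7023/(-74*(-55) + 42) + 34256/u(R(13), -21) = 7023/(-74*(-55) + 42) + 34256/(-216 + 3*(-21)² + 3²*(-21)²) = 7023/(4070 + 42) + 34256/(-216 + 3*441 + 9*441) = 7023/4112 + 34256/(-216 + 1323 + 3969) = 7023*(1/4112) + 34256/5076 = 7023/4112 + 34256*(1/5076) = 7023/4112 + 8564/1269 = 44127355/5218128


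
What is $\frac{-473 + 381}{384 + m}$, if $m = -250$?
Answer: $- \frac{46}{67} \approx -0.68657$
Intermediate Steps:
$\frac{-473 + 381}{384 + m} = \frac{-473 + 381}{384 - 250} = - \frac{92}{134} = \left(-92\right) \frac{1}{134} = - \frac{46}{67}$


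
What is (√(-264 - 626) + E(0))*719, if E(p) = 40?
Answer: 28760 + 719*I*√890 ≈ 28760.0 + 21450.0*I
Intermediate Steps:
(√(-264 - 626) + E(0))*719 = (√(-264 - 626) + 40)*719 = (√(-890) + 40)*719 = (I*√890 + 40)*719 = (40 + I*√890)*719 = 28760 + 719*I*√890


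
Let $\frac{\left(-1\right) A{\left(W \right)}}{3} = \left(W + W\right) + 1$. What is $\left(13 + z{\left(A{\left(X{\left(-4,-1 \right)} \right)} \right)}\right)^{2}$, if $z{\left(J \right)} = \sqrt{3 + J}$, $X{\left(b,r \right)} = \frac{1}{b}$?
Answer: $\frac{\left(26 + \sqrt{6}\right)^{2}}{4} \approx 202.34$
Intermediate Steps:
$A{\left(W \right)} = -3 - 6 W$ ($A{\left(W \right)} = - 3 \left(\left(W + W\right) + 1\right) = - 3 \left(2 W + 1\right) = - 3 \left(1 + 2 W\right) = -3 - 6 W$)
$\left(13 + z{\left(A{\left(X{\left(-4,-1 \right)} \right)} \right)}\right)^{2} = \left(13 + \sqrt{3 - \left(3 + \frac{6}{-4}\right)}\right)^{2} = \left(13 + \sqrt{3 - \frac{3}{2}}\right)^{2} = \left(13 + \sqrt{\frac{3}{2}}\right)^{2} = \left(13 + \frac{\sqrt{6}}{2}\right)^{2}$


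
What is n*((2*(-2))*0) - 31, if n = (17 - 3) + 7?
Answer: -31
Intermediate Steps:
n = 21 (n = 14 + 7 = 21)
n*((2*(-2))*0) - 31 = 21*((2*(-2))*0) - 31 = 21*(-4*0) - 31 = 21*0 - 31 = 0 - 31 = -31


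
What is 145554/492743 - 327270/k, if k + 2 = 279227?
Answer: -8041179064/9172410945 ≈ -0.87667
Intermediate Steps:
k = 279225 (k = -2 + 279227 = 279225)
145554/492743 - 327270/k = 145554/492743 - 327270/279225 = 145554*(1/492743) - 327270*1/279225 = 145554/492743 - 21818/18615 = -8041179064/9172410945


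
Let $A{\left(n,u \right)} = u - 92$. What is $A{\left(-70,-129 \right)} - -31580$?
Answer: $31359$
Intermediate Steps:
$A{\left(n,u \right)} = -92 + u$ ($A{\left(n,u \right)} = u - 92 = -92 + u$)
$A{\left(-70,-129 \right)} - -31580 = \left(-92 - 129\right) - -31580 = -221 + 31580 = 31359$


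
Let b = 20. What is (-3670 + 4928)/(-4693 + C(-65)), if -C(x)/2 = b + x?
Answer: -1258/4603 ≈ -0.27330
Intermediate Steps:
C(x) = -40 - 2*x (C(x) = -2*(20 + x) = -40 - 2*x)
(-3670 + 4928)/(-4693 + C(-65)) = (-3670 + 4928)/(-4693 + (-40 - 2*(-65))) = 1258/(-4693 + (-40 + 130)) = 1258/(-4693 + 90) = 1258/(-4603) = 1258*(-1/4603) = -1258/4603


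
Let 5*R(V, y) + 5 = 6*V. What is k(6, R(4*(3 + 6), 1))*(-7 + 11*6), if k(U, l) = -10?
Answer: -590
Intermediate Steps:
R(V, y) = -1 + 6*V/5 (R(V, y) = -1 + (6*V)/5 = -1 + 6*V/5)
k(6, R(4*(3 + 6), 1))*(-7 + 11*6) = -10*(-7 + 11*6) = -10*(-7 + 66) = -10*59 = -590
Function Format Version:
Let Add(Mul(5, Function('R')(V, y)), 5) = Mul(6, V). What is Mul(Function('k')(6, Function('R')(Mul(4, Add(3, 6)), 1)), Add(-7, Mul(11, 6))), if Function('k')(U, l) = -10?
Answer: -590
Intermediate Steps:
Function('R')(V, y) = Add(-1, Mul(Rational(6, 5), V)) (Function('R')(V, y) = Add(-1, Mul(Rational(1, 5), Mul(6, V))) = Add(-1, Mul(Rational(6, 5), V)))
Mul(Function('k')(6, Function('R')(Mul(4, Add(3, 6)), 1)), Add(-7, Mul(11, 6))) = Mul(-10, Add(-7, Mul(11, 6))) = Mul(-10, Add(-7, 66)) = Mul(-10, 59) = -590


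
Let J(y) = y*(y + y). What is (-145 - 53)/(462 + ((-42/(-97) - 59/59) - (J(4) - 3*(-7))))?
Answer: -1067/2201 ≈ -0.48478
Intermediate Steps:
J(y) = 2*y**2 (J(y) = y*(2*y) = 2*y**2)
(-145 - 53)/(462 + ((-42/(-97) - 59/59) - (J(4) - 3*(-7)))) = (-145 - 53)/(462 + ((-42/(-97) - 59/59) - (2*4**2 - 3*(-7)))) = -198/(462 + ((-42*(-1/97) - 59*1/59) - (2*16 + 21))) = -198/(462 + ((42/97 - 1) - (32 + 21))) = -198/(462 + (-55/97 - 1*53)) = -198/(462 + (-55/97 - 53)) = -198/(462 - 5196/97) = -198/39618/97 = -198*97/39618 = -1067/2201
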